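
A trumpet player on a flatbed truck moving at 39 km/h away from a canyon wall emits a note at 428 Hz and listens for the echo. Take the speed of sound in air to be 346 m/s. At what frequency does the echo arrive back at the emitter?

402 Hz

39 km/h = 10.83 m/s.
The canyon wall receives the sound from a moving source: f₁ = f₀ · v/(v + v_e) = 428 × 346/356.83 ≈ 415 Hz.
On the return leg the trumpet player on a flatbed truck is a moving observer: f₂ = f₁ · (v − v_e)/v = 415 × 335.17/346 ≈ 402 Hz.
Equivalently f₂ = f₀ · (v − v_e)/(v + v_e).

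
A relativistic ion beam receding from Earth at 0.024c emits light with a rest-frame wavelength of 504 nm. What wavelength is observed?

516.2 nm

Relativistic Doppler for wavelength: λ' = λ₀ · √((1 + β)/(1 − β)).
λ' = 504 × √(1.0240/0.9760) = 504 × 1.02430 ≈ 516.2 nm.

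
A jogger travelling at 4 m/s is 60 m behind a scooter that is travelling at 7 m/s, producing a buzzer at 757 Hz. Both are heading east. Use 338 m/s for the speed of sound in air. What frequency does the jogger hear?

The jogger is behind, so the scooter is moving away from it while the jogger is moving toward the scooter.
With source receding and observer approaching, f' = f · (v + v_o)/(v + v_s).
f' = 757 × (338 + 4)/(338 + 7) = 757 × 342/345 ≈ 750 Hz.

750 Hz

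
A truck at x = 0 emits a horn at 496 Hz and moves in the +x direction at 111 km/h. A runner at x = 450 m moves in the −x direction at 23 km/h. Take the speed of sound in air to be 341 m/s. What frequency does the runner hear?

556 Hz

111 km/h = 30.83 m/s; 23 km/h = 6.389 m/s.
The observer lies on the +x side, so the source is heading toward the observer and the observer is heading toward the source.
With source approaching and observer approaching, f' = f · (v + v_o)/(v − v_s).
f' = 496 × (341 + 6.389)/(341 − 30.83) = 496 × 347.39/310.17 ≈ 556 Hz.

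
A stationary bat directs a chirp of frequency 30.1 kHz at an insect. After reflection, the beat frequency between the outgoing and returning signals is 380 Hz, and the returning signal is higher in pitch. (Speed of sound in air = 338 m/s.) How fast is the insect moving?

2.12 m/s

Double Doppler shift off a moving reflector: f₂ = f₀ · (v + u)/(v − u) (u > 0 toward emitter).
Returning signal is higher, so f₂ = f₀ + Δf = 30100 + 380 = 30480 Hz.
Rearranging, u = v · (f₂ − f₀)/(f₂ + f₀) = 338 × 380/60580 ≈ 2.12 m/s.
So the insect is moving at 2.12 m/s toward the emitter.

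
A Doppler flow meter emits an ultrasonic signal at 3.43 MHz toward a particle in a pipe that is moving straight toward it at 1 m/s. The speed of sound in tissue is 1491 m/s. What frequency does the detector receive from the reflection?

At the particle in a pipe (a moving observer), f₁ = f₀ · (v + u)/v = 3.43 × 1492/1491 ≈ 3.432 MHz.
On reflection it acts as a source moving toward the stationary detector: f₂ = f₁ · v/(v − u) = 3.432 × 1491/1490 ≈ 3.435 MHz.
Equivalently f₂ = f₀ · (v + u)/(v − u).

3.435 MHz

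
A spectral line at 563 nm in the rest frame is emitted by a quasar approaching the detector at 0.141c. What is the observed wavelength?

488.5 nm

Relativistic Doppler for wavelength: λ' = λ₀ · √((1 − β)/(1 + β)).
λ' = 563 × √(0.8590/1.1410) = 563 × 0.86767 ≈ 488.5 nm.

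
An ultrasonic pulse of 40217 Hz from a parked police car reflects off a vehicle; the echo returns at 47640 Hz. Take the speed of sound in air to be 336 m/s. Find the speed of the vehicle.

Double Doppler shift off a moving reflector: f₂ = f₀ · (v + u)/(v − u) (u > 0 toward emitter).
Rearranging, u = v · (f₂ − f₀)/(f₂ + f₀) = 336 × 7423/87857 ≈ 28 m/s.
So the vehicle is moving at 28 m/s toward the emitter.

28 m/s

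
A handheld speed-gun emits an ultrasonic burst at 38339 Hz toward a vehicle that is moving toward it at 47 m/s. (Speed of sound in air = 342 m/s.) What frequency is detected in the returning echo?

50555 Hz

At the vehicle (a moving observer), f₁ = f₀ · (v + u)/v = 38339 × 389/342 ≈ 43608 Hz.
The reflection then acts as a moving source: f₂ = f₁ · v/(v − u) ≈ 50555 Hz.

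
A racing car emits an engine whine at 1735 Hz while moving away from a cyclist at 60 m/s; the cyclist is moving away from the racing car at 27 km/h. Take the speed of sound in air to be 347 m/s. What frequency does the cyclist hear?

27 km/h = 7.5 m/s.
With source receding and observer receding, f' = f · (v − v_o)/(v + v_s).
f' = 1735 × (347 − 7.5)/(347 + 60) = 1735 × 339.5/407 ≈ 1447 Hz.

1447 Hz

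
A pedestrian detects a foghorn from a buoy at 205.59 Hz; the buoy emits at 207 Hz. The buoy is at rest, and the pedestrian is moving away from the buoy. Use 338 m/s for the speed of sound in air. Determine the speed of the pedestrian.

f' = f · (v − v_o)/v ⇒ v_o = v · |f'/f − 1|.
v_o = 338 × |205.59/207 − 1| = 338 × 0.006812 ≈ 2.30 m/s.

2.30 m/s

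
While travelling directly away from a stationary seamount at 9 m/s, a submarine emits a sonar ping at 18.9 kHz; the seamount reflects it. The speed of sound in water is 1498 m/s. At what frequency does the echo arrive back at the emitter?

18.67 kHz

The seamount receives the sound from a moving source: f₁ = f₀ · v/(v + v_e) = 18.9 × 1498/1507 ≈ 18.79 kHz.
On the return leg the submarine is a moving observer: f₂ = f₁ · (v − v_e)/v = 18.79 × 1489/1498 ≈ 18.67 kHz.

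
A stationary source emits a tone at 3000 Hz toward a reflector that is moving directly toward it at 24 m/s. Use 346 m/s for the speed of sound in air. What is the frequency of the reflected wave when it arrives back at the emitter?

3447 Hz

The reflector first receives the wave as a moving observer: f₁ = f₀ · (v + u)/v = 3000 × (346 + 24)/346 ≈ 3208 Hz.
The reflection then acts as a moving source: f₂ = f₁ · v/(v − u) ≈ 3447 Hz.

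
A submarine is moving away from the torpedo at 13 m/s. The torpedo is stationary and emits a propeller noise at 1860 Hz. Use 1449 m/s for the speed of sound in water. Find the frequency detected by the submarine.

1843 Hz

Only the observer moves, away from the source, so f' = f · (v − v_o)/v.
f' = 1860 × (1449 − 13)/1449 = 1860 × 1436/1449 ≈ 1843 Hz.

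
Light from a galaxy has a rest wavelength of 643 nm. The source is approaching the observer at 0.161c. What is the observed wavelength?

546.6 nm

Relativistic Doppler for wavelength: λ' = λ₀ · √((1 − β)/(1 + β)).
λ' = 643 × √(0.8390/1.1610) = 643 × 0.85009 ≈ 546.6 nm.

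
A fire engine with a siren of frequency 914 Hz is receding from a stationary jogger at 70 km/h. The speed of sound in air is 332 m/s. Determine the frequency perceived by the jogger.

70 km/h = 19.44 m/s.
Moving source, stationary observer: f' = f · v/(v + v_s) since the source is receding.
f' = 914 × 332/(332 + 19.44) = 914 × 332/351.4 ≈ 863 Hz.

863 Hz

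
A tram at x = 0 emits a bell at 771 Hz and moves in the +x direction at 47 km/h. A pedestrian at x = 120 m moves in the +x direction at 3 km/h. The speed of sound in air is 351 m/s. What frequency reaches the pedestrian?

799 Hz

47 km/h = 13.06 m/s; 3 km/h = 0.8333 m/s.
The observer lies on the +x side, so the source is heading toward the observer and the observer is heading away from the source.
Both move, so f' = f · (v − v_o)/(v − v_s).
f' = 771 × (351 − 0.8333)/(351 − 13.06) = 771 × 350.17/337.94 ≈ 799 Hz.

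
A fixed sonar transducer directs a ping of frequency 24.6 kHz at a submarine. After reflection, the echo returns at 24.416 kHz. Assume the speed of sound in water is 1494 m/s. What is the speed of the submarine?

Double Doppler shift off a moving reflector: f₂ = f₀ · (v + u)/(v − u) (u > 0 toward emitter).
Rearranging, u = v · (f₂ − f₀)/(f₂ + f₀) = 1494 × -0.184/49.016 ≈ -5.6 m/s.
So the submarine is moving at 5.6 m/s away from the emitter.

5.6 m/s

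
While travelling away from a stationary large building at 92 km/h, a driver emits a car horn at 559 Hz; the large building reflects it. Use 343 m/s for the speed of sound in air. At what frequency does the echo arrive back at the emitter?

481 Hz

92 km/h = 25.56 m/s.
The large building receives the sound from a moving source: f₁ = f₀ · v/(v + v_e) = 559 × 343/368.56 ≈ 520 Hz.
On the return leg the driver is a moving observer: f₂ = f₁ · (v − v_e)/v = 520 × 317.44/343 ≈ 481 Hz.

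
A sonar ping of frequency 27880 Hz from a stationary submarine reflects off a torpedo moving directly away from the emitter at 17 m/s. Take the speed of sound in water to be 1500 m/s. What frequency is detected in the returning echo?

27255 Hz

At the torpedo (a moving observer), f₁ = f₀ · (v − u)/v = 27880 × 1483/1500 ≈ 27564 Hz.
On reflection it acts as a source moving away from the stationary detector: f₂ = f₁ · v/(v + u) = 27564 × 1500/1517 ≈ 27255 Hz.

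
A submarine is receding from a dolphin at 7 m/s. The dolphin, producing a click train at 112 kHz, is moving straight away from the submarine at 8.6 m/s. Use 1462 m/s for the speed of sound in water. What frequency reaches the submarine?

Both move, so f' = f · (v − v_o)/(v + v_s).
f' = 112 × (1462 − 7)/(1462 + 8.6) = 112 × 1455/1470.6 ≈ 110.8 kHz.

110.8 kHz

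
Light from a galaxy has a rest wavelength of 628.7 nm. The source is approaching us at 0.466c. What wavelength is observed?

379.4 nm

Relativistic Doppler for wavelength: λ' = λ₀ · √((1 − β)/(1 + β)).
λ' = 628.7 × √(0.5340/1.4660) = 628.7 × 0.60354 ≈ 379.4 nm.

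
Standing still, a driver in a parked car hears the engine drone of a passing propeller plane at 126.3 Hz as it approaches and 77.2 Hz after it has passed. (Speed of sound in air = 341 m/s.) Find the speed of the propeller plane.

f₁/f₂ = (v + v_s)/(v − v_s), so v_s = v · (f₁ − f₂)/(f₁ + f₂).
v_s = 341 × (126.3 − 77.2)/(126.3 + 77.2) = 341 × 49.1/203.5 ≈ 82 m/s.

82 m/s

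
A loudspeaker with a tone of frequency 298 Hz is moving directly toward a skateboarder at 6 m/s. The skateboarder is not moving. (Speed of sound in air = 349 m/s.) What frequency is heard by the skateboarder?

With the source moving toward a stationary observer, f' = f · v/(v − v_s).
f' = 298 × 349/(349 − 6) = 298 × 349/343 ≈ 303 Hz.

303 Hz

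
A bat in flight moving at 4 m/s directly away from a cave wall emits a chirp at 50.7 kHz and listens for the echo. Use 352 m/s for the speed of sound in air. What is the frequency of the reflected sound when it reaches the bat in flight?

The cave wall receives the sound from a moving source: f₁ = f₀ · v/(v + v_e) = 50.7 × 352/356 ≈ 50.1 kHz.
On the return leg the bat in flight is a moving observer: f₂ = f₁ · (v − v_e)/v = 50.1 × 348/352 ≈ 49.6 kHz.
Equivalently f₂ = f₀ · (v − v_e)/(v + v_e).

49.6 kHz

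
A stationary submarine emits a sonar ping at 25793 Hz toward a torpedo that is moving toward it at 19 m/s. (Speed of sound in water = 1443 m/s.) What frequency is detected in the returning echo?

26481 Hz

The torpedo first receives the wave as a moving observer: f₁ = f₀ · (v + u)/v = 25793 × (1443 + 19)/1443 ≈ 26133 Hz.
On reflection it acts as a source moving toward the stationary detector: f₂ = f₁ · v/(v − u) = 26133 × 1443/1424 ≈ 26481 Hz.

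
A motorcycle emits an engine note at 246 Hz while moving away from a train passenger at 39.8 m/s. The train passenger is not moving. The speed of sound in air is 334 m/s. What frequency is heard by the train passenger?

Moving source, stationary observer: f' = f · v/(v + v_s) since the source is receding.
f' = 246 × 334/(334 + 39.8) = 246 × 334/373.8 ≈ 220 Hz.

220 Hz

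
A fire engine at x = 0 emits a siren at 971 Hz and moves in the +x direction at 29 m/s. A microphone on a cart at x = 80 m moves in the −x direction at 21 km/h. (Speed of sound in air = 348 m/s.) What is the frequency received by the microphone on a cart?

21 km/h = 5.833 m/s.
The observer lies on the +x side, so the source is heading toward the observer and the observer is heading toward the source.
With source approaching and observer approaching, f' = f · (v + v_o)/(v − v_s).
f' = 971 × (348 + 5.833)/(348 − 29) = 971 × 353.83/319 ≈ 1077 Hz.

1077 Hz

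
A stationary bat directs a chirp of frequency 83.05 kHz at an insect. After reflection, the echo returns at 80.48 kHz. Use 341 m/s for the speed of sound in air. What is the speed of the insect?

Double Doppler shift off a moving reflector: f₂ = f₀ · (v + u)/(v − u) (u > 0 toward emitter).
Rearranging, u = v · (f₂ − f₀)/(f₂ + f₀) = 341 × -2.57/163.53 ≈ -5.4 m/s.
So the insect is moving at 5.4 m/s away from the emitter.

5.4 m/s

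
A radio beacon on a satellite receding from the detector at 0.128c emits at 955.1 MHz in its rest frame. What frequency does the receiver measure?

Relativistic Doppler for frequency: f' = f₀ · √((1 − β)/(1 + β)).
f' = 955.1 × √(0.8720/1.1280) = 955.1 × 0.87923 ≈ 839.8 MHz.

839.8 MHz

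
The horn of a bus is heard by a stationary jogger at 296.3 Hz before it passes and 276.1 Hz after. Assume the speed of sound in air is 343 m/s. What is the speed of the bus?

f₁/f₂ = (v + v_s)/(v − v_s), so v_s = v · (f₁ − f₂)/(f₁ + f₂).
v_s = 343 × (296.3 − 276.1)/(296.3 + 276.1) = 343 × 20.2/572.4 ≈ 12.1 m/s.

12.1 m/s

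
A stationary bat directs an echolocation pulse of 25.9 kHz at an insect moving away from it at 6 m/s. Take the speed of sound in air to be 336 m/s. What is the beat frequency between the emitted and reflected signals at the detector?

At the insect (a moving observer), f₁ = f₀ · (v − u)/v = 25.9 × 330/336 ≈ 25.438 kHz.
On reflection it acts as a source moving away from the stationary detector: f₂ = f₁ · v/(v + u) = 25.438 × 336/342 ≈ 24.991 kHz.
Equivalently f₂ = f₀ · (v − u)/(v + u).
Beat frequency (with f₀ = 25900 Hz): |f₂ − f₀| = 2u·f₀/(v + u) = 2 × 6 × 25900/342 ≈ 909 Hz.

909 Hz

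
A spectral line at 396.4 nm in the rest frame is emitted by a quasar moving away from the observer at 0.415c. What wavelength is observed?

Relativistic Doppler for wavelength: λ' = λ₀ · √((1 + β)/(1 − β)).
λ' = 396.4 × √(1.4150/0.5850) = 396.4 × 1.55525 ≈ 616.5 nm.

616.5 nm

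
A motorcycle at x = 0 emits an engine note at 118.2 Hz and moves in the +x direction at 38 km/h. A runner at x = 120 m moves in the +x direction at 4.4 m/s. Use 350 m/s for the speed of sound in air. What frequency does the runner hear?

38 km/h = 10.56 m/s.
The observer lies on the +x side, so the source is heading toward the observer and the observer is heading away from the source.
Both move, so f' = f · (v − v_o)/(v − v_s).
f' = 118.2 × (350 − 4.4)/(350 − 10.56) = 118.2 × 345.6/339.44 ≈ 120 Hz.

120 Hz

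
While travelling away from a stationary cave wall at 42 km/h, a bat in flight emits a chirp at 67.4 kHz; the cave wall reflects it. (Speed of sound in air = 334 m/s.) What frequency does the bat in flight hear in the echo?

42 km/h = 11.67 m/s.
The cave wall receives the sound from a moving source: f₁ = f₀ · v/(v + v_e) = 67.4 × 334/345.67 ≈ 65.1 kHz.
On the return leg the bat in flight is a moving observer: f₂ = f₁ · (v − v_e)/v = 65.1 × 322.33/334 ≈ 62.9 kHz.
Equivalently f₂ = f₀ · (v − v_e)/(v + v_e).

62.9 kHz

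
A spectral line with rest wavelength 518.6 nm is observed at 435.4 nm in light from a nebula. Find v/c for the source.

λ'/λ₀ = 0.8396 < 1 (blueshift), so the source is approaching.
λ'/λ₀ = √((1 − β)/(1 + β)) for an approaching source ⇒ β = (1 − r²)/(1 + r²) with r = λ'/λ₀.
β = (1 − 0.7049)/(1 + 0.7049) ≈ 0.173.

0.173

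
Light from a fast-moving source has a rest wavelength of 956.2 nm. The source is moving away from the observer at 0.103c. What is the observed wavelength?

Relativistic Doppler for wavelength: λ' = λ₀ · √((1 + β)/(1 − β)).
λ' = 956.2 × √(1.1030/0.8970) = 956.2 × 1.10890 ≈ 1060.3 nm.

1060.3 nm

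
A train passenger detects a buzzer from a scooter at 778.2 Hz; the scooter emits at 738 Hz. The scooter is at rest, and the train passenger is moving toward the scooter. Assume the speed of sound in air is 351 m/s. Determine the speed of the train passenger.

19.1 m/s

f' = f · (v + v_o)/v ⇒ v_o = v · |f'/f − 1|.
v_o = 351 × |778.2/738 − 1| = 351 × 0.05447 ≈ 19.1 m/s.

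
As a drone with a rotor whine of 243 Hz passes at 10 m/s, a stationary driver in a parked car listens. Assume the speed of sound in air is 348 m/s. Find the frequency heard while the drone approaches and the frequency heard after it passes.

Approaching: f₁ = f · v/(v − v_s) = 243 × 348/338 ≈ 250 Hz.
Receding: f₂ = f · v/(v + v_s) = 243 × 348/358 ≈ 236 Hz.

250 Hz approaching; 236 Hz receding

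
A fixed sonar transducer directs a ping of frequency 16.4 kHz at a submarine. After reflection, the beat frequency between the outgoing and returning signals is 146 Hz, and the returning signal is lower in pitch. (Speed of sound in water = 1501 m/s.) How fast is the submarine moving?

Double Doppler shift off a moving reflector: f₂ = f₀ · (v + u)/(v − u) (u > 0 toward emitter).
Returning signal is lower, so f₂ = f₀ − Δf = 16400 − 146 = 16254 Hz.
Rearranging, u = v · (f₂ − f₀)/(f₂ + f₀) = 1501 × -146/32654 ≈ -6.7 m/s.
So the submarine is moving at 6.7 m/s away from the emitter.

6.7 m/s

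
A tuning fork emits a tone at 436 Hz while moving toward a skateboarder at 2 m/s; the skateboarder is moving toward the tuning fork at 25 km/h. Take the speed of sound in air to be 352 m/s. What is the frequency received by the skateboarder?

447 Hz

25 km/h = 6.944 m/s.
With source approaching and observer approaching, f' = f · (v + v_o)/(v − v_s).
f' = 436 × (352 + 6.944)/(352 − 2) = 436 × 358.94/350 ≈ 447 Hz.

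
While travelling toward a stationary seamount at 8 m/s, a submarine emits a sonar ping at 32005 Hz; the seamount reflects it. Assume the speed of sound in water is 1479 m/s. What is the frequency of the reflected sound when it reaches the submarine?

The seamount receives the sound from a moving source: f₁ = f₀ · v/(v − v_e) = 32005 × 1479/1471 ≈ 32179 Hz.
On the return leg the submarine is a moving observer: f₂ = f₁ · (v + v_e)/v = 32179 × 1487/1479 ≈ 32353 Hz.

32353 Hz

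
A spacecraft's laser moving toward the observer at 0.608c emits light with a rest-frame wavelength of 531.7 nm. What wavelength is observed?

262.5 nm

Relativistic Doppler for wavelength: λ' = λ₀ · √((1 − β)/(1 + β)).
λ' = 531.7 × √(0.3920/1.6080) = 531.7 × 0.49374 ≈ 262.5 nm.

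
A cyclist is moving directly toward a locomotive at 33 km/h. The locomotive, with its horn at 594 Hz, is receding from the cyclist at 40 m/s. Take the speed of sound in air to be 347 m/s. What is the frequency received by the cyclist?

547 Hz

33 km/h = 9.167 m/s.
With source receding and observer approaching, f' = f · (v + v_o)/(v + v_s).
f' = 594 × (347 + 9.167)/(347 + 40) = 594 × 356.17/387 ≈ 547 Hz.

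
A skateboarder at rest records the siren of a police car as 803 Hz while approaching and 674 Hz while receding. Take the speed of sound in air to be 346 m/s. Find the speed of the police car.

f₁/f₂ = (v + v_s)/(v − v_s), so v_s = v · (f₁ − f₂)/(f₁ + f₂).
v_s = 346 × (803 − 674)/(803 + 674) = 346 × 129/1477 ≈ 30 m/s.

30 m/s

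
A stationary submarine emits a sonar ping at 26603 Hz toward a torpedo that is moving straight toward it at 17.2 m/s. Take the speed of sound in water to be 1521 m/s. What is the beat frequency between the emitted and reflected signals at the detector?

The torpedo first receives the wave as a moving observer: f₁ = f₀ · (v + u)/v = 26603 × (1521 + 17.2)/1521 ≈ 26904 Hz.
On reflection it acts as a source moving toward the stationary detector: f₂ = f₁ · v/(v − u) = 26904 × 1521/1503.8 ≈ 27212 Hz.
Equivalently f₂ = f₀ · (v + u)/(v − u).
Beat frequency: |f₂ − f₀| = 2u·f₀/(v − u) = 2 × 17.2 × 26603/1503.8 ≈ 609 Hz.

609 Hz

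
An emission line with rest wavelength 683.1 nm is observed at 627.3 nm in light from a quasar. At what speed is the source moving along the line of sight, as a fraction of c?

0.085c

λ'/λ₀ = 0.9183 < 1 (blueshift), so the source is approaching.
λ'/λ₀ = √((1 − β)/(1 + β)) for an approaching source ⇒ β = (1 − r²)/(1 + r²) with r = λ'/λ₀.
β = (1 − 0.8433)/(1 + 0.8433) ≈ 0.085.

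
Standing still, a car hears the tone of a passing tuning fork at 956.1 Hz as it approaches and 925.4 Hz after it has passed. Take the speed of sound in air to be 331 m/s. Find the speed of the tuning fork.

5.4 m/s

f₁/f₂ = (v + v_s)/(v − v_s), so v_s = v · (f₁ − f₂)/(f₁ + f₂).
v_s = 331 × (956.1 − 925.4)/(956.1 + 925.4) = 331 × 30.7/1881.5 ≈ 5.4 m/s.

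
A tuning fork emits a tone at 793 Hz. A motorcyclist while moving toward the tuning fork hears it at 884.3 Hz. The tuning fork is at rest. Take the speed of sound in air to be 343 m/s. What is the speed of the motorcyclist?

f' = f · (v + v_o)/v ⇒ v_o = v · |f'/f − 1|.
v_o = 343 × |884.3/793 − 1| = 343 × 0.1151 ≈ 39 m/s.

39 m/s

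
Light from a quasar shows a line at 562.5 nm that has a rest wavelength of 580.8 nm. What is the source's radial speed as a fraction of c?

0.032c

λ'/λ₀ = 0.9685 < 1 (blueshift), so the source is approaching.
λ'/λ₀ = √((1 − β)/(1 + β)) for an approaching source ⇒ β = (1 − r²)/(1 + r²) with r = λ'/λ₀.
β = (1 − 0.9380)/(1 + 0.9380) ≈ 0.032.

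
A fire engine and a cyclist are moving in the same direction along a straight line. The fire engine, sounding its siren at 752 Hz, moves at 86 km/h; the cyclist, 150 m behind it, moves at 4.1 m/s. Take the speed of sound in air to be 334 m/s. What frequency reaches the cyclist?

86 km/h = 23.89 m/s.
The cyclist is behind, so the fire engine is moving away from it while the cyclist is moving toward the fire engine.
General Doppler shift: f' = f · (v + v_o)/(v + v_s).
f' = 752 × (334 + 4.1)/(334 + 23.89) = 752 × 338.1/357.89 ≈ 710 Hz.

710 Hz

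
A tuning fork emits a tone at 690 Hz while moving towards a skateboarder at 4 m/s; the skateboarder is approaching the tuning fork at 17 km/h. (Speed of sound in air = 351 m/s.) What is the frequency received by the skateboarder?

707 Hz

17 km/h = 4.722 m/s.
With source approaching and observer approaching, f' = f · (v + v_o)/(v − v_s).
f' = 690 × (351 + 4.722)/(351 − 4) = 690 × 355.72/347 ≈ 707 Hz.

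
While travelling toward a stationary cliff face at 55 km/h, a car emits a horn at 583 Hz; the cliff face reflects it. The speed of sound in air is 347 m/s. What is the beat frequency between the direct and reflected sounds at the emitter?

53.7 Hz

55 km/h = 15.28 m/s.
The cliff face receives the sound from a moving source: f₁ = f₀ · v/(v − v_e) = 583 × 347/331.72 ≈ 609.9 Hz.
On the return leg the car is a moving observer: f₂ = f₁ · (v + v_e)/v = 609.9 × 362.28/347 ≈ 636.7 Hz.
Beat against the emitted tone: |f₂ − f₀| = 2v_e·f₀/(v − v_e) = 2 × 15.28 × 583/331.72 ≈ 53.7 Hz.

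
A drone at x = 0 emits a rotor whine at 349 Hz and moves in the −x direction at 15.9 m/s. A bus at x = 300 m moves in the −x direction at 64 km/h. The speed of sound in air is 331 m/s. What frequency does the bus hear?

351 Hz

64 km/h = 17.78 m/s.
The observer lies on the +x side, so the source is heading away from the observer and the observer is heading toward the source.
General Doppler shift: f' = f · (v + v_o)/(v + v_s).
f' = 349 × (331 + 17.78)/(331 + 15.9) = 349 × 348.78/346.9 ≈ 351 Hz.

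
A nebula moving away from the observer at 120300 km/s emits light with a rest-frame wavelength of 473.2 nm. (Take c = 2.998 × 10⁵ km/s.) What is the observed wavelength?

723.9 nm

β = v/c = 120300/299800 = 0.4013.
Relativistic Doppler for wavelength: λ' = λ₀ · √((1 + β)/(1 − β)).
λ' = 473.2 × √(1.4013/0.5987) = 473.2 × 1.52983 ≈ 723.9 nm.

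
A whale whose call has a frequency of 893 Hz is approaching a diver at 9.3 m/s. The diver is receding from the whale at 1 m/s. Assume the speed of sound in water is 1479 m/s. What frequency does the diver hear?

898 Hz

General Doppler shift: f' = f · (v − v_o)/(v − v_s).
f' = 893 × (1479 − 1)/(1479 − 9.3) = 893 × 1478/1469.7 ≈ 898 Hz.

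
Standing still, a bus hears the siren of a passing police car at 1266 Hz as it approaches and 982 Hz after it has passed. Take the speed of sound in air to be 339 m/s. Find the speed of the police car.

43 m/s

f₁/f₂ = (v + v_s)/(v − v_s), so v_s = v · (f₁ − f₂)/(f₁ + f₂).
v_s = 339 × (1266 − 982)/(1266 + 982) = 339 × 284/2248 ≈ 43 m/s.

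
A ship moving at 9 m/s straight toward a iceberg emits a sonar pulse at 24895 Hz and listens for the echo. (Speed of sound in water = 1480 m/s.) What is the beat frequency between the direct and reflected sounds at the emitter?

305 Hz

The iceberg receives the sound from a moving source: f₁ = f₀ · v/(v − v_e) = 24895 × 1480/1471 ≈ 25047 Hz.
On the return leg the ship is a moving observer: f₂ = f₁ · (v + v_e)/v = 25047 × 1489/1480 ≈ 25200 Hz.
Beat against the emitted tone: |f₂ − f₀| = 2v_e·f₀/(v − v_e) = 2 × 9 × 24895/1471 ≈ 305 Hz.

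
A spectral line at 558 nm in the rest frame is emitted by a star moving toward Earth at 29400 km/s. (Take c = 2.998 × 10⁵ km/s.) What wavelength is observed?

505.7 nm

β = v/c = 29400/299800 = 0.0981.
Relativistic Doppler for wavelength: λ' = λ₀ · √((1 − β)/(1 + β)).
λ' = 558 × √(0.9019/1.0981) = 558 × 0.90630 ≈ 505.7 nm.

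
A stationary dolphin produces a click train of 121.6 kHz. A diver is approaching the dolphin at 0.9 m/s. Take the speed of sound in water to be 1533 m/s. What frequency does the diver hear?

121.7 kHz

Only the observer moves, toward the source, so f' = f · (v + v_o)/v.
f' = 121.6 × (1533 + 0.9)/1533 = 121.6 × 1533.9/1533 ≈ 121.7 kHz.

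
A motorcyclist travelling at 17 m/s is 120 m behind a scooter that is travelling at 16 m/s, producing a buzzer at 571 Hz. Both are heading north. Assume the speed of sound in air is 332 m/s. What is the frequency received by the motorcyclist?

The motorcyclist is behind, so the scooter is moving away from it while the motorcyclist is moving toward the scooter.
Both move, so f' = f · (v + v_o)/(v + v_s).
f' = 571 × (332 + 17)/(332 + 16) = 571 × 349/348 ≈ 573 Hz.

573 Hz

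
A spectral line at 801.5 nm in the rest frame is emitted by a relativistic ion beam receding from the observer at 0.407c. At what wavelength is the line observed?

1234.6 nm

Relativistic Doppler for wavelength: λ' = λ₀ · √((1 + β)/(1 − β)).
λ' = 801.5 × √(1.4070/0.5930) = 801.5 × 1.54035 ≈ 1234.6 nm.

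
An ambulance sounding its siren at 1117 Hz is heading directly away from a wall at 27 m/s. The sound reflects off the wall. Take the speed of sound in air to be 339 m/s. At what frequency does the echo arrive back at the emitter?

952 Hz

The wall receives the sound from a moving source: f₁ = f₀ · v/(v + v_e) = 1117 × 339/366 ≈ 1035 Hz.
On the return leg the ambulance is a moving observer: f₂ = f₁ · (v − v_e)/v = 1035 × 312/339 ≈ 952 Hz.
Equivalently f₂ = f₀ · (v − v_e)/(v + v_e).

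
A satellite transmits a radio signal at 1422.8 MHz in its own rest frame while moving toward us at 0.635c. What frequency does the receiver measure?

Relativistic Doppler for frequency: f' = f₀ · √((1 + β)/(1 − β)).
f' = 1422.8 × √(1.6350/0.3650) = 1422.8 × 2.11647 ≈ 3011.3 MHz.

3011.3 MHz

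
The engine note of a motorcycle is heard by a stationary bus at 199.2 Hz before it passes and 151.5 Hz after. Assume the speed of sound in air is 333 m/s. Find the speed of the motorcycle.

45 m/s

f₁/f₂ = (v + v_s)/(v − v_s), so v_s = v · (f₁ − f₂)/(f₁ + f₂).
v_s = 333 × (199.2 − 151.5)/(199.2 + 151.5) = 333 × 47.7/350.7 ≈ 45 m/s.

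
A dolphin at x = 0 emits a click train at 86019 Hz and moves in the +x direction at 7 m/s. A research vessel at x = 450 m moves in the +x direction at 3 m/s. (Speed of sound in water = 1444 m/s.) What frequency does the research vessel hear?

The observer lies on the +x side, so the source is heading toward the observer and the observer is heading away from the source.
Both move, so f' = f · (v − v_o)/(v − v_s).
f' = 86019 × (1444 − 3)/(1444 − 7) = 86019 × 1441/1437 ≈ 86258 Hz.

86258 Hz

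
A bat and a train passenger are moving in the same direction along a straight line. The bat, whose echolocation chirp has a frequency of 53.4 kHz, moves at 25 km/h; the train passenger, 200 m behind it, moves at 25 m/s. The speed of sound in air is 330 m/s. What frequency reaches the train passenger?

56.3 kHz

25 km/h = 6.944 m/s.
The train passenger is behind, so the bat is moving away from it while the train passenger is moving toward the bat.
With source receding and observer approaching, f' = f · (v + v_o)/(v + v_s).
f' = 53.4 × (330 + 25)/(330 + 6.944) = 53.4 × 355/336.94 ≈ 56.3 kHz.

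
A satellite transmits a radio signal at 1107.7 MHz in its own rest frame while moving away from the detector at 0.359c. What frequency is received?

760.7 MHz

Relativistic Doppler for frequency: f' = f₀ · √((1 − β)/(1 + β)).
f' = 1107.7 × √(0.6410/1.3590) = 1107.7 × 0.68678 ≈ 760.7 MHz.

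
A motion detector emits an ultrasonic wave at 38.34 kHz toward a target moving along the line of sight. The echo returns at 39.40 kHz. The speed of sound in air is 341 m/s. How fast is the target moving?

4.6 m/s

Double Doppler shift off a moving reflector: f₂ = f₀ · (v + u)/(v − u) (u > 0 toward emitter).
Rearranging, u = v · (f₂ − f₀)/(f₂ + f₀) = 341 × 1.06/77.74 ≈ 4.6 m/s.
So the target is moving at 4.6 m/s toward the emitter.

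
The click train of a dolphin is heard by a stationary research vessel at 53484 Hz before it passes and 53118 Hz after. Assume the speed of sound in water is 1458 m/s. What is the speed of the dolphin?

5.0 m/s

f₁/f₂ = (v + v_s)/(v − v_s), so v_s = v · (f₁ − f₂)/(f₁ + f₂).
v_s = 1458 × (53484 − 53118)/(53484 + 53118) = 1458 × 366/106602 ≈ 5.0 m/s.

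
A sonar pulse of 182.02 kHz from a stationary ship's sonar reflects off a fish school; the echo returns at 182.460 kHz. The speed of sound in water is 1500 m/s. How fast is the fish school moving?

1.81 m/s

Double Doppler shift off a moving reflector: f₂ = f₀ · (v + u)/(v − u) (u > 0 toward emitter).
Rearranging, u = v · (f₂ − f₀)/(f₂ + f₀) = 1500 × 0.440/364.480 ≈ 1.81 m/s.
So the fish school is moving at 1.81 m/s toward the emitter.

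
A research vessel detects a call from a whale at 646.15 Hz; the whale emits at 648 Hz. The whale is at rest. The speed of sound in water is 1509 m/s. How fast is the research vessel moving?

f' < f, so the research vessel is receding.
f' = f · (v − v_o)/v ⇒ v_o = v · |f'/f − 1|.
v_o = 1509 × |646.15/648 − 1| = 1509 × 0.002855 ≈ 4.3 m/s.

4.3 m/s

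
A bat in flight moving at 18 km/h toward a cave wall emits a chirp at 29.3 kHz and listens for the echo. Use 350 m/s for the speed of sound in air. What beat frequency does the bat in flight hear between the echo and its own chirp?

849 Hz

18 km/h = 5 m/s.
The cave wall receives the sound from a moving source: f₁ = f₀ · v/(v − v_e) = 29.3 × 350/345 ≈ 29.725 kHz.
On the return leg the bat in flight is a moving observer: f₂ = f₁ · (v + v_e)/v = 29.725 × 355/350 ≈ 30.149 kHz.
Equivalently f₂ = f₀ · (v + v_e)/(v − v_e).
Beat against the emitted tone (with f₀ = 29300 Hz): |f₂ − f₀| = 2v_e·f₀/(v − v_e) = 2 × 5 × 29300/345 ≈ 849 Hz.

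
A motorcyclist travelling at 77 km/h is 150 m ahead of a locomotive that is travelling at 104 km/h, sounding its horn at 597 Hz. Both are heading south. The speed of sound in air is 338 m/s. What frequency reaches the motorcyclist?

611 Hz

104 km/h = 28.89 m/s; 77 km/h = 21.39 m/s.
The motorcyclist is ahead, so the locomotive is moving toward it while the motorcyclist is moving away from the locomotive.
With source approaching and observer receding, f' = f · (v − v_o)/(v − v_s).
f' = 597 × (338 − 21.39)/(338 − 28.89) = 597 × 316.61/309.11 ≈ 611 Hz.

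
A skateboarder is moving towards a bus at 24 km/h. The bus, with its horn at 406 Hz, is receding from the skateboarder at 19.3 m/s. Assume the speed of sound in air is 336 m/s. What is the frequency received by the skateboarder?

24 km/h = 6.667 m/s.
Both move, so f' = f · (v + v_o)/(v + v_s).
f' = 406 × (336 + 6.667)/(336 + 19.3) = 406 × 342.67/355.3 ≈ 392 Hz.

392 Hz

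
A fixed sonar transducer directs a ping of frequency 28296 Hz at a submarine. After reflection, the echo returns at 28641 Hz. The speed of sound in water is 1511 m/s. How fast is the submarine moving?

9.2 m/s

Double Doppler shift off a moving reflector: f₂ = f₀ · (v + u)/(v − u) (u > 0 toward emitter).
Rearranging, u = v · (f₂ − f₀)/(f₂ + f₀) = 1511 × 345/56937 ≈ 9.2 m/s.
So the submarine is moving at 9.2 m/s toward the emitter.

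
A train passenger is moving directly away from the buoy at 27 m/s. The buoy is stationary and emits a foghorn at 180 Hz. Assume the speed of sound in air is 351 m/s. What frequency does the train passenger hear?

Moving observer, stationary source: f' = f · (v − v_o)/v.
f' = 180 × (351 − 27)/351 = 180 × 324/351 ≈ 166 Hz.

166 Hz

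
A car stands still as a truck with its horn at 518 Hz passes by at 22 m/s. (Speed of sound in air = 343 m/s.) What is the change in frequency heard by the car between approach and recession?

66.7 Hz

Approaching: f₁ = f · v/(v − v_s) = 518 × 343/321 ≈ 553.5 Hz.
Receding: f₂ = f · v/(v + v_s) = 518 × 343/365 ≈ 486.8 Hz.
Drop: f₁ − f₂ = 2f·v·v_s/(v² − v_s²) = 2 × 518 × 343 × 22/(343² − 22²) ≈ 66.7 Hz.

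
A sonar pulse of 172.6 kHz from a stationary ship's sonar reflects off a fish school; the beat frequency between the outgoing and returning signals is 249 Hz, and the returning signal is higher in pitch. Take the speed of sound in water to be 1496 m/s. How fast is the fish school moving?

Double Doppler shift off a moving reflector: f₂ = f₀ · (v + u)/(v − u) (u > 0 toward emitter).
Returning signal is higher, so f₂ = f₀ + Δf = 172600 + 249 = 172849 Hz.
Rearranging, u = v · (f₂ − f₀)/(f₂ + f₀) = 1496 × 249/345449 ≈ 1.08 m/s.
So the fish school is moving at 1.08 m/s toward the emitter.

1.08 m/s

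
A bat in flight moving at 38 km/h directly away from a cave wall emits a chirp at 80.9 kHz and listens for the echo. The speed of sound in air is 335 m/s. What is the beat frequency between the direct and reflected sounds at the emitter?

4942 Hz

38 km/h = 10.56 m/s.
The cave wall receives the sound from a moving source: f₁ = f₀ · v/(v + v_e) = 80.9 × 335/345.56 ≈ 78.43 kHz.
On the return leg the bat in flight is a moving observer: f₂ = f₁ · (v − v_e)/v = 78.43 × 324.44/335 ≈ 75.96 kHz.
Beat against the emitted tone (with f₀ = 80900 Hz): |f₂ − f₀| = 2v_e·f₀/(v + v_e) = 2 × 10.56 × 80900/345.56 ≈ 4942 Hz.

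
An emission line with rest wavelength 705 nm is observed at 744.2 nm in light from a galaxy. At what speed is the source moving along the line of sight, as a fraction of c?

0.054c

λ'/λ₀ = 1.0556 > 1 (redshift), so the source is receding.
λ'/λ₀ = √((1 + β)/(1 − β)) for a receding source ⇒ β = (r² − 1)/(r² + 1) with r = λ'/λ₀.
β = (1.1143 − 1)/(1.1143 + 1) ≈ 0.054.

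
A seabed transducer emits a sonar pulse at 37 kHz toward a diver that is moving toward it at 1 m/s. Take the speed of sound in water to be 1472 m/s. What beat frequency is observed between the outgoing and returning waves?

The diver first receives the wave as a moving observer: f₁ = f₀ · (v + u)/v = 37 × (1472 + 1)/1472 ≈ 37.0251 kHz.
The reflection then acts as a moving source: f₂ = f₁ · v/(v − u) ≈ 37.0503 kHz.
Beat frequency (with f₀ = 37000 Hz): |f₂ − f₀| = 2u·f₀/(v − u) = 2 × 1 × 37000/1471 ≈ 50.3 Hz.

50.3 Hz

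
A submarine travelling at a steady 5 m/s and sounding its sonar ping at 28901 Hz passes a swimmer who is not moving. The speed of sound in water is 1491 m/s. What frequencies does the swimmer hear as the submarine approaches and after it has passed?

28998 Hz approaching; 28804 Hz receding

Approaching: f₁ = f · v/(v − v_s) = 28901 × 1491/1486 ≈ 28998 Hz.
Receding: f₂ = f · v/(v + v_s) = 28901 × 1491/1496 ≈ 28804 Hz.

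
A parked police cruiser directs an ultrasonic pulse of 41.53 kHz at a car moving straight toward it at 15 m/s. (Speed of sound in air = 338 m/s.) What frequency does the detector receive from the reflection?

At the car (a moving observer), f₁ = f₀ · (v + u)/v = 41.53 × 353/338 ≈ 43.4 kHz.
The reflection then acts as a moving source: f₂ = f₁ · v/(v − u) ≈ 45.4 kHz.
Equivalently f₂ = f₀ · (v + u)/(v − u).

45.4 kHz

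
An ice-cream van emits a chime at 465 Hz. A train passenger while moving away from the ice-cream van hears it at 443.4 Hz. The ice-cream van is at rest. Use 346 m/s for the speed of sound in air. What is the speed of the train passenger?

f' = f · (v − v_o)/v ⇒ v_o = v · |f'/f − 1|.
v_o = 346 × |443.4/465 − 1| = 346 × 0.04645 ≈ 16.1 m/s.

16.1 m/s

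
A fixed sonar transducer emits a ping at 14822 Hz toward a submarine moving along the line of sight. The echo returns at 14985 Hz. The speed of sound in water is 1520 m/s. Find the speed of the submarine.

Double Doppler shift off a moving reflector: f₂ = f₀ · (v + u)/(v − u) (u > 0 toward emitter).
Rearranging, u = v · (f₂ − f₀)/(f₂ + f₀) = 1520 × 163/29807 ≈ 8.3 m/s.
So the submarine is moving at 8.3 m/s toward the emitter.

8.3 m/s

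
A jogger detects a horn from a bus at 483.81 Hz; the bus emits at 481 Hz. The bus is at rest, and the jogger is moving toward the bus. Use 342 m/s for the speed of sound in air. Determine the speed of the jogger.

2.00 m/s

f' = f · (v + v_o)/v ⇒ v_o = v · |f'/f − 1|.
v_o = 342 × |483.81/481 − 1| = 342 × 0.005842 ≈ 2.00 m/s.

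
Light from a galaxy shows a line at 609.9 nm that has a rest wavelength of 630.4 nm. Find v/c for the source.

λ'/λ₀ = 0.9675 < 1 (blueshift), so the source is approaching.
λ'/λ₀ = √((1 − β)/(1 + β)) for an approaching source ⇒ β = (1 − r²)/(1 + r²) with r = λ'/λ₀.
β = (1 − 0.9360)/(1 + 0.9360) ≈ 0.033.

0.033c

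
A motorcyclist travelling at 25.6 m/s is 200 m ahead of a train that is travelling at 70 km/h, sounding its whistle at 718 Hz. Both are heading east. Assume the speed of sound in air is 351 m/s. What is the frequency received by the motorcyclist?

705 Hz

70 km/h = 19.44 m/s.
The motorcyclist is ahead, so the train is moving toward it while the motorcyclist is moving away from the train.
Both move, so f' = f · (v − v_o)/(v − v_s).
f' = 718 × (351 − 25.6)/(351 − 19.44) = 718 × 325.4/331.56 ≈ 705 Hz.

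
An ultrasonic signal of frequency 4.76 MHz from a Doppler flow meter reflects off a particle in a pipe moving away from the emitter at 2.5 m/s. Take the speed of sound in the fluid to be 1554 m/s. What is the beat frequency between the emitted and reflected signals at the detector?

At the particle in a pipe (a moving observer), f₁ = f₀ · (v − u)/v = 4.76 × 1551.5/1554 ≈ 4.75234 MHz.
On reflection it acts as a source moving away from the stationary detector: f₂ = f₁ · v/(v + u) = 4.75234 × 1554/1556.5 ≈ 4.74471 MHz.
Beat frequency (with f₀ = 4760000 Hz): |f₂ − f₀| = 2u·f₀/(v + u) = 2 × 2.5 × 4760000/1556.5 ≈ 15291 Hz.

15291 Hz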